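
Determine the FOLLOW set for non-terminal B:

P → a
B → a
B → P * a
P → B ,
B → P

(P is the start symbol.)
In P → B ,: B is followed by ',', add FIRST(',') \ {ε} = { ',' }

Taking the union: FOLLOW(B) = { ',' }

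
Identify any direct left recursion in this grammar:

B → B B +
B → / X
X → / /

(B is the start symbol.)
Yes, B is left-recursive

Direct left recursion occurs when N → N α for some non-terminal N (the right-hand side begins with the left-hand side itself).

B → B B +: LEFT RECURSIVE (starts with B)
B → / X: starts with '/'
X → / /: starts with '/'

The grammar has direct left recursion on: B.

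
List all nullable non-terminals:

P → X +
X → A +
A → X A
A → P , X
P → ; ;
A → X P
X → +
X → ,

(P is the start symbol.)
There are no ε-productions, so no non-terminal can derive ε.
No non-terminals are nullable.

Answer: None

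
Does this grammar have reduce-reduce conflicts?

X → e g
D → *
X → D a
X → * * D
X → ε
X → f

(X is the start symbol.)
A reduce-reduce conflict occurs when an LR(0) state has two complete items [A → α .] and [B → β .] — both call for a reduction, and with no lookahead the parser cannot choose between them.

Augment with X' → X and build the canonical LR(0) collection (I0 = CLOSURE({[X' → . X]}), then GOTO on every symbol after a dot until no new states appear). It has 11 states:
  I0: { [D → . *], [X → . * * D], [X → . D a], [X → . e g], [X → . f], [X → .], [X' → . X] }  — shift, reduce
  I1: { [D → * .], [X → * . * D] }  — shift, reduce
  I2: { [X → D . a] }  — shift
  I3: { [X' → X .] }  — accept
  I4: { [X → e . g] }  — shift
  I5: { [X → f .] }  — reduce
  I6: { [X → e g .] }  — reduce
  I7: { [X → D a .] }  — reduce
  I8: { [D → . *], [X → * * . D] }  — shift
  I9: { [D → * .] }  — reduce
  I10: { [X → * * D .] }  — reduce

No state contains more than one complete item.

Answer: No reduce-reduce conflicts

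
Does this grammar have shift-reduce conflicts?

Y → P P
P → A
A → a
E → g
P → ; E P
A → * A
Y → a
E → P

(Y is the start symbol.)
A shift-reduce conflict occurs when an LR(0) state has both:
  - a complete (reduce) item [A → α .] (dot at the end), and
  - a shift item [B → β . c γ] (dot before a terminal).

Augment with Y' → Y and build the canonical LR(0) collection (I0 = CLOSURE({[Y' → . Y]}), then GOTO on every symbol after a dot until no new states appear). It has 14 states:
  I0: { [A → . * A], [A → . a], [P → . ; E P], [P → . A], [Y → . P P], [Y → . a], [Y' → . Y] }  — shift
  I1: { [A → * . A], [A → . * A], [A → . a] }  — shift
  I2: { [A → . * A], [A → . a], [E → . P], [E → . g], [P → . ; E P], [P → . A], [P → ; . E P] }  — shift
  I3: { [P → A .] }  — reduce
  I4: { [A → . * A], [A → . a], [P → . ; E P], [P → . A], [Y → P . P] }  — shift
  I5: { [Y' → Y .] }  — accept
  I6: { [A → a .], [Y → a .] }  — 2 reduces
  I7: { [Y → P P .] }  — reduce
  I8: { [A → a .] }  — reduce
  I9: { [A → . * A], [A → . a], [P → . ; E P], [P → . A], [P → ; E . P] }  — shift
  I10: { [E → P .] }  — reduce
  I11: { [E → g .] }  — reduce
  I12: { [P → ; E P .] }  — reduce
  I13: { [A → * A .] }  — reduce

No state contains both a complete item and a shift item.

Answer: No shift-reduce conflicts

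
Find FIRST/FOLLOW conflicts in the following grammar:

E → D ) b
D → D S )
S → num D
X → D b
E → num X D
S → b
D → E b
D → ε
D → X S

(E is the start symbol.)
A FIRST/FOLLOW conflict occurs when a non-terminal N has a nullable alternative N → β (β ⇒* ε) and another alternative N → α with FIRST(α) ∩ FOLLOW(N) ≠ ∅: on such a lookahead the parser cannot decide between expanding α and letting N vanish via β.

Nullable non-terminals: D.
FIRST sets used below: FIRST(D) = { ')', 'b', 'num', ε }, FIRST(S) = { 'b', 'num' }, FIRST(E) = { ')', 'b', 'num' }, FIRST(X) = { ')', 'b', 'num' }

D: nullable alternative(s) D → ε; FOLLOW(D) = { $, ')', 'b', 'num' }
  D → D S ): FIRST \ {ε} = { ')', 'b', 'num' } — overlaps FOLLOW(D) on { ')', 'b', 'num' }: CONFLICT
  D → E b: FIRST \ {ε} = { ')', 'b', 'num' } — overlaps FOLLOW(D) on { ')', 'b', 'num' }: CONFLICT
  D → ε: FIRST \ {ε} = { } — this is the only nullable alternative, skip
  D → X S: FIRST \ {ε} = { ')', 'b', 'num' } — overlaps FOLLOW(D) on { ')', 'b', 'num' }: CONFLICT

E, S, X have no nullable alternative, so no FIRST/FOLLOW check is needed there.

So the grammar has 3 FIRST/FOLLOW conflicts (marked CONFLICT above).

Answer: Yes. D → D S ')' with FOLLOW(D) on { ')', 'b', 'num' }; D → E b with FOLLOW(D) on { ')', 'b', 'num' }; D → X S with FOLLOW(D) on { ')', 'b', 'num' }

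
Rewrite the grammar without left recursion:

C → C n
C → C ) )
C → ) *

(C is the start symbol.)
C → ) * C'
C' → n C'
C' → ) ) C'
C' → ε

C is directly left-recursive. The standard transformation for
  A → A α₁ | ... | A α_m | β₁ | ... | β_n
is
  A  → β₁ A' | ... | β_n A'
  A' → α₁ A' | ... | α_m A' | ε

C → ) * becomes C → ) * C'
C → C n becomes C' → n C'
C → C ) ) becomes C' → ) ) C'
Add C' → ε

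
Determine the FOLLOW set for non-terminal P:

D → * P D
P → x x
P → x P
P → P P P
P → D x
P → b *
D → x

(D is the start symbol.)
To compute FOLLOW(P), find every occurrence of P on a right-hand side N → α P β: add FIRST(β) \ {ε}, and if β is empty or nullable also add FOLLOW(N). Iterate to a fixed point.

In D → * P D: P is followed by D, add FIRST(D) \ {ε} = { '*', 'x' }
In P → x P: P is at the end; this adds FOLLOW(P) to itself — nothing new
In P → P P P: P is followed by P P, add FIRST(P P) \ {ε} = { '*', 'b', 'x' }
In P → P P P: P is followed by P, add FIRST(P) \ {ε} = { '*', 'b', 'x' }
In P → P P P: P is at the end; this adds FOLLOW(P) to itself — nothing new

Taking the union: FOLLOW(P) = { '*', 'b', 'x' }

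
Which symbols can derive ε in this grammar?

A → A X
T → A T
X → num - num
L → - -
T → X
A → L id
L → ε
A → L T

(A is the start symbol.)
{ 'L' }

ε-productions: L → ε
So L is immediately nullable.
No further non-terminal can be added: every production for the remaining non-terminals contains a terminal or a non-nullable non-terminal.
Nullable = { 'L' }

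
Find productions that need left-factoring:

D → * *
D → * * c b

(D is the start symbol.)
Yes, D has productions with common prefix '* *'

Left-factoring is needed when two productions for the same non-terminal
share a common prefix on the right-hand side.

Productions for D:
  D → * *
  D → * * c b

Found common prefix '* *' in productions for D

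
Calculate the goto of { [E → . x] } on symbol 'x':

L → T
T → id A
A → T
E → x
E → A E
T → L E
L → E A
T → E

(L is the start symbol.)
GOTO(I, 'x') = CLOSURE({ [A → αX.β] : [A → α.Xβ] ∈ I, X = 'x' })

Items with dot before 'x', with the dot advanced:
  [E → . x] → [E → x .]
Closure adds nothing (no advanced item has the dot before a non-terminal).

GOTO = { [E → x .] }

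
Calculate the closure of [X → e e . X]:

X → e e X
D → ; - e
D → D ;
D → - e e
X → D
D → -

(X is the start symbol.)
{ [D → . - e e], [D → . -], [D → . ; - e], [D → . D ;], [X → . D], [X → . e e X], [X → e e . X] }

To compute CLOSURE, for each item [A → α.Bβ] where B is a non-terminal, add [B → .γ] for all productions B → γ; repeat for the newly added items until nothing changes.

Start with: [X → e e . X]
  [X → e e . X] has the dot before X: add [X → . e e X], [X → . D]
  [X → . D] has the dot before D: add [D → . ; - e], [D → . D ;], [D → . - e e], [D → . -]
No further items can be added.

CLOSURE = { [D → . - e e], [D → . -], [D → . ; - e], [D → . D ;], [X → . D], [X → . e e X], [X → e e . X] }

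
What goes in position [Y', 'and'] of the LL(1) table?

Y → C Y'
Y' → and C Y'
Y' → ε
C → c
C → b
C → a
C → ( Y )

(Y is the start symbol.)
Y' → and C Y'

To find M[Y', 'and'], we find productions for Y' where 'and' is in the predict set (PREDICT(N → α) = (FIRST(α) \ {ε}) ∪ (FOLLOW(N) if α ⇒* ε)).

Relevant sets:
  FOLLOW(Y') = { $, ')' }

Y' → and C Y': PREDICT = { 'and' }
  'and' is in predict set, so this production goes in M[Y', 'and']
Y' → ε: PREDICT = { $, ')' }

M[Y', 'and'] = Y' → and C Y'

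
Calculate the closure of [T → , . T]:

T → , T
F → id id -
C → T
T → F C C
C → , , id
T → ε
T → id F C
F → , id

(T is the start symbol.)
Start with: [T → , . T]
  [T → , . T] has the dot before T: add [T → . , T], [T → . F C C], [T → .], [T → . id F C]
  [T → . F C C] has the dot before F: add [F → . id id -], [F → . , id]
No further items can be added.

CLOSURE = { [F → . , id], [F → . id id -], [T → , . T], [T → . , T], [T → . F C C], [T → . id F C], [T → .] }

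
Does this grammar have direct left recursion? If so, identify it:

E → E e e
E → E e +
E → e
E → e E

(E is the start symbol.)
E → E e e: LEFT RECURSIVE (starts with E)
E → E e +: LEFT RECURSIVE (starts with E)
E → e: starts with e
E → e E: starts with e

The grammar has direct left recursion on: E.

Answer: Yes, E is left-recursive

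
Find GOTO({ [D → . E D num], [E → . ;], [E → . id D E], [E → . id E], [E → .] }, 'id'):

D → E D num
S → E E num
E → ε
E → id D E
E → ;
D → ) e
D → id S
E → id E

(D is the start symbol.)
{ [D → . ) e], [D → . E D num], [D → . id S], [E → . ;], [E → . id D E], [E → . id E], [E → .], [E → id . D E], [E → id . E] }

GOTO(I, 'id') = CLOSURE({ [A → αX.β] : [A → α.Xβ] ∈ I, X = 'id' })

Items with dot before 'id', with the dot advanced:
  [E → . id D E] → [E → id . D E]
  [E → . id E] → [E → id . E]
Closure of the advanced items:
  [E → id . D E] has the dot before D: add [D → . E D num], [D → . ) e], [D → . id S]
  [E → id . E] has the dot before E: add [E → .], [E → . id D E], [E → . ;], [E → . id E]

GOTO = { [D → . ) e], [D → . E D num], [D → . id S], [E → . ;], [E → . id D E], [E → . id E], [E → .], [E → id . D E], [E → id . E] }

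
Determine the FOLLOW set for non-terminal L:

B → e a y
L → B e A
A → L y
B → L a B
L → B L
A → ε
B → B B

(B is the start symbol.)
{ 'a', 'y' }

In A → L y: L is followed by y, add FIRST(y) \ {ε} = { 'y' }
In B → L a B: L is followed by a B, add FIRST(a B) \ {ε} = { 'a' }
In L → B L: L is at the end; this adds FOLLOW(L) to itself — nothing new

Taking the union: FOLLOW(L) = { 'a', 'y' }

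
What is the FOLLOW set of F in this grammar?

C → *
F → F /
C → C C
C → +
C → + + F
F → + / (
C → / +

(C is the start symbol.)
To compute FOLLOW(F), find every occurrence of F on a right-hand side N → α F β: add FIRST(β) \ {ε}, and if β is empty or nullable also add FOLLOW(N). Iterate to a fixed point.

In F → F /: F is followed by '/', add FIRST('/') \ {ε} = { '/' }
In C → + + F: F is at the end, add FOLLOW(C)

The FOLLOW sets referred to above (computed the same way, to a fixed point):
  FOLLOW(C) = { $, '*', '+', '/' }

Taking the union: FOLLOW(F) = { $, '*', '+', '/' }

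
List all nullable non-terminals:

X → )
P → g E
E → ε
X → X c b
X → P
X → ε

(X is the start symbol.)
{ 'E', 'X' }

A non-terminal is nullable if it can derive ε (the empty string): either it has an ε-production, or it has a production whose right-hand side consists entirely of nullable non-terminals.

ε-productions: E → ε, X → ε
So E, X are immediately nullable.
No further non-terminal can be added: every production for the remaining non-terminals contains a terminal or a non-nullable non-terminal.
Nullable = { 'E', 'X' }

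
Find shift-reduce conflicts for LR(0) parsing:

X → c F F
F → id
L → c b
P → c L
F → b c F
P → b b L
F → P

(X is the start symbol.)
A shift-reduce conflict occurs when an LR(0) state has both:
  - a complete (reduce) item [A → α .] (dot at the end), and
  - a shift item [B → β . c γ] (dot before a terminal).

Augment with X' → X and build the canonical LR(0) collection (I0 = CLOSURE({[X' → . X]}), then GOTO on every symbol after a dot until no new states appear). It has 16 states:
  I0: { [X → . c F F], [X' → . X] }  — shift
  I1: { [X' → X .] }  — accept
  I2: { [F → . P], [F → . b c F], [F → . id], [P → . b b L], [P → . c L], [X → c . F F] }  — shift
  I3: { [F → . P], [F → . b c F], [F → . id], [P → . b b L], [P → . c L], [X → c F . F] }  — shift
  I4: { [F → P .] }  — reduce
  I5: { [F → b . c F], [P → b . b L] }  — shift
  I6: { [L → . c b], [P → c . L] }  — shift
  I7: { [F → id .] }  — reduce
  I8: { [P → c L .] }  — reduce
  I9: { [L → c . b] }  — shift
  I10: { [L → c b .] }  — reduce
  I11: { [L → . c b], [P → b b . L] }  — shift
  I12: { [F → . P], [F → . b c F], [F → . id], [F → b c . F], [P → . b b L], [P → . c L] }  — shift
  I13: { [F → b c F .] }  — reduce
  I14: { [P → b b L .] }  — reduce
  I15: { [X → c F F .] }  — reduce

No state contains both a complete item and a shift item.

Answer: No shift-reduce conflicts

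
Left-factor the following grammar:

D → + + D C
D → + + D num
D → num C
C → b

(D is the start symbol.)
D → + + D D'
D' → C
D' → num
D → num C
C → b

Left-factoring transforms A → αβ₁ | αβ₂ into A → αA' and A' → β₁ | β₂
(α is the longest common prefix among the alternatives). Repeat until
no nonterminal has two alternatives with a common prefix.

Round 1: D has alternatives sharing prefix '+ + D'. Introduce D': D → + + D D'
  Add: D' → C
  Add: D' → num

No remaining common prefixes — done.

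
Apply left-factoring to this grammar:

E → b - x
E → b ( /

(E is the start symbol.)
Left-factoring transforms A → αβ₁ | αβ₂ into A → αA' and A' → β₁ | β₂
(α is the longest common prefix among the alternatives). Repeat until
no nonterminal has two alternatives with a common prefix.

Round 1: E has alternatives sharing prefix 'b'. Introduce E': E → b E'
  Add: E' → - x
  Add: E' → ( /

No remaining common prefixes — done.

Resulting grammar:
E → b E'
E' → - x
E' → ( /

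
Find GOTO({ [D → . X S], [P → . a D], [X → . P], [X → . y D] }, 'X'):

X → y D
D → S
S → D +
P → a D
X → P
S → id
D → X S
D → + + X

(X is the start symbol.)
{ [D → . + + X], [D → . S], [D → . X S], [D → X . S], [P → . a D], [S → . D +], [S → . id], [X → . P], [X → . y D] }

GOTO(I, 'X') = CLOSURE({ [A → αX.β] : [A → α.Xβ] ∈ I, X = 'X' })

Items with dot before 'X', with the dot advanced:
  [D → . X S] → [D → X . S]
Closure of the advanced items:
  [D → X . S] has the dot before S: add [S → . D +], [S → . id]
  [S → . D +] has the dot before D: add [D → . S], [D → . X S], [D → . + + X]
  [D → . X S] has the dot before X: add [X → . y D], [X → . P]
  [X → . P] has the dot before P: add [P → . a D]

GOTO = { [D → . + + X], [D → . S], [D → . X S], [D → X . S], [P → . a D], [S → . D +], [S → . id], [X → . P], [X → . y D] }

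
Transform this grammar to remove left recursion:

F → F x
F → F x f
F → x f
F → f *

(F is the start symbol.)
F is directly left-recursive. The standard transformation for
  A → A α₁ | ... | A α_m | β₁ | ... | β_n
is
  A  → β₁ A' | ... | β_n A'
  A' → α₁ A' | ... | α_m A' | ε

F → x f becomes F → x f F'
F → f * becomes F → f * F'
F → F x becomes F' → x F'
F → F x f becomes F' → x f F'
Add F' → ε

Resulting grammar:
F → x f F'
F → f * F'
F' → x F'
F' → x f F'
F' → ε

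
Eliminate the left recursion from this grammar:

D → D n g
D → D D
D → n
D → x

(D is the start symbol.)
D → n D'
D → x D'
D' → n g D'
D' → D D'
D' → ε

D is directly left-recursive. The standard transformation for
  A → A α₁ | ... | A α_m | β₁ | ... | β_n
is
  A  → β₁ A' | ... | β_n A'
  A' → α₁ A' | ... | α_m A' | ε

D → n becomes D → n D'
D → x becomes D → x D'
D → D n g becomes D' → n g D'
D → D D becomes D' → D D'
Add D' → ε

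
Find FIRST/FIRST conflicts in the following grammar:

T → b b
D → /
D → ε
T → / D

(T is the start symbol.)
No FIRST/FIRST conflicts.

Productions for T:
  T → b b: FIRST = { 'b' }
  T → / D: FIRST = { '/' }
Productions for D:
  D → /: FIRST = { '/' }
  D → ε: FIRST = { ε }

All alternatives of each non-terminal have pairwise disjoint FIRST sets.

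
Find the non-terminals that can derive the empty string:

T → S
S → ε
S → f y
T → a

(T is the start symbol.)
{ 'S', 'T' }

A non-terminal is nullable if it can derive ε (the empty string): either it has an ε-production, or it has a production whose right-hand side consists entirely of nullable non-terminals.

ε-productions: S → ε
So S is immediately nullable.
T → S: every symbol on the right is nullable, so T is nullable too.
Every non-terminal is now nullable.
Nullable = { 'S', 'T' }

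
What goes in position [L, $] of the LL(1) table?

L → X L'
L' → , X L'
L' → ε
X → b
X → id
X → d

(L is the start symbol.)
Empty (error entry)

To find M[L, $], we find productions for L where $ is in the predict set (PREDICT(N → α) = (FIRST(α) \ {ε}) ∪ (FOLLOW(N) if α ⇒* ε)).

Relevant sets:
  FIRST(X) = { 'b', 'd', 'id' }

L → X L': PREDICT = { 'b', 'd', 'id' }

M[L, $] is empty (no production applies)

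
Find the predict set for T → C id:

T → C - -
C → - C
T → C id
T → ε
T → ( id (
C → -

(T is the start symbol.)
PREDICT(T → C id) = (FIRST(RHS) \ {ε}) ∪ (FOLLOW(T) if ε ∈ FIRST(RHS), i.e. RHS ⇒* ε)
FIRST(C) = { '-' }
FIRST(C id) = { '-' }
ε ∉ FIRST(C id), so FOLLOW(T) is not added.
PREDICT(T → C id) = { '-' }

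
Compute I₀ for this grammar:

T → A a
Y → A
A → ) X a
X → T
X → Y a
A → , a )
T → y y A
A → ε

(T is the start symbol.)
First, augment the grammar with T' → T
I₀ = CLOSURE({ [T' → . T] }):
  [T' → . T] has the dot before T: add [T → . A a], [T → . y y A]
  [T → . A a] has the dot before A: add [A → . ) X a], [A → . , a )], [A → .]
No further items can be added.

I₀ = { [A → . ) X a], [A → . , a )], [A → .], [T → . A a], [T → . y y A], [T' → . T] }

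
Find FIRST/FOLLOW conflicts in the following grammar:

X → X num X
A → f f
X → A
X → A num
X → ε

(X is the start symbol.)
A FIRST/FOLLOW conflict occurs when a non-terminal N has a nullable alternative N → β (β ⇒* ε) and another alternative N → α with FIRST(α) ∩ FOLLOW(N) ≠ ∅: on such a lookahead the parser cannot decide between expanding α and letting N vanish via β.

Nullable non-terminals: X.
FIRST sets used below: FIRST(X) = { 'f', 'num', ε }, FIRST(A) = { 'f' }

X: nullable alternative(s) X → ε; FOLLOW(X) = { $, 'num' }
  X → X num X: FIRST \ {ε} = { 'f', 'num' } — overlaps FOLLOW(X) on { 'num' }: CONFLICT
  X → A: FIRST \ {ε} = { 'f' } — disjoint from FOLLOW(X)
  X → A num: FIRST \ {ε} = { 'f' } — disjoint from FOLLOW(X)
  X → ε: FIRST \ {ε} = { } — this is the only nullable alternative, skip

A has no nullable alternative, so no FIRST/FOLLOW check is needed there.

So the grammar has 1 FIRST/FOLLOW conflict (marked CONFLICT above).

Answer: Yes. X → X num X with FOLLOW(X) on { 'num' }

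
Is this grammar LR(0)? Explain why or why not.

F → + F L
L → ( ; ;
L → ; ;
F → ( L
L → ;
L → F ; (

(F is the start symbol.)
No. Shift-reduce conflict between [L → ; .] and [L → ; . ;]

Augment with F' → F and build the canonical LR(0) collection (I0 = CLOSURE({[F' → . F]}), then GOTO on every symbol after a dot until no new states appear). It has 15 states:
  I0: { [F → . ( L], [F → . + F L], [F' → . F] }  — shift
  I1: { [F → ( . L], [F → . ( L], [F → . + F L], [L → . ( ; ;], [L → . ; ;], [L → . ;], [L → . F ; (] }  — shift
  I2: { [F → + . F L], [F → . ( L], [F → . + F L] }  — shift
  I3: { [F' → F .] }  — accept
  I4: { [F → + F . L], [F → . ( L], [F → . + F L], [L → . ( ; ;], [L → . ; ;], [L → . ;], [L → . F ; (] }  — shift
  I5: { [F → ( . L], [F → . ( L], [F → . + F L], [L → ( . ; ;], [L → . ( ; ;], [L → . ; ;], [L → . ;], [L → . F ; (] }  — shift
  I6: { [L → ; . ;], [L → ; .] }  — shift, reduce
  I7: { [L → F . ; (] }  — shift
  I8: { [F → + F L .] }  — reduce
  I9: { [L → F ; . (] }  — shift
  I10: { [L → F ; ( .] }  — reduce
  I11: { [L → ; ; .] }  — reduce
  I12: { [L → ( ; . ;], [L → ; . ;], [L → ; .] }  — shift, reduce
  I13: { [F → ( L .] }  — reduce
  I14: { [L → ( ; ; .], [L → ; ; .] }  — 2 reduces

Conflict in state I6:
  Shift-reduce conflict between [L → ; .] and [L → ; . ;]
So the grammar is NOT LR(0).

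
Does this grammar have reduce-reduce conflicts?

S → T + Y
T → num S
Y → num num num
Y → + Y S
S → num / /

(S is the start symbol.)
No reduce-reduce conflicts

Augment with S' → S and build the canonical LR(0) collection (I0 = CLOSURE({[S' → . S]}), then GOTO on every symbol after a dot until no new states appear). It has 15 states:
  I0: { [S → . T + Y], [S → . num / /], [S' → . S], [T → . num S] }  — shift
  I1: { [S' → S .] }  — accept
  I2: { [S → T . + Y] }  — shift
  I3: { [S → . T + Y], [S → . num / /], [S → num . / /], [T → . num S], [T → num . S] }  — shift
  I4: { [S → num / . /] }  — shift
  I5: { [T → num S .] }  — reduce
  I6: { [S → num / / .] }  — reduce
  I7: { [S → T + . Y], [Y → . + Y S], [Y → . num num num] }  — shift
  I8: { [Y → + . Y S], [Y → . + Y S], [Y → . num num num] }  — shift
  I9: { [S → T + Y .] }  — reduce
  I10: { [Y → num . num num] }  — shift
  I11: { [Y → num num . num] }  — shift
  I12: { [Y → num num num .] }  — reduce
  I13: { [S → . T + Y], [S → . num / /], [T → . num S], [Y → + Y . S] }  — shift
  I14: { [Y → + Y S .] }  — reduce

No state contains more than one complete item.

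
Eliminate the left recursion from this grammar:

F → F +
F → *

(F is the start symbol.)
F → * F'
F' → + F'
F' → ε

F is directly left-recursive. The standard transformation for
  A → A α₁ | ... | A α_m | β₁ | ... | β_n
is
  A  → β₁ A' | ... | β_n A'
  A' → α₁ A' | ... | α_m A' | ε

F → * becomes F → * F'
F → F + becomes F' → + F'
Add F' → ε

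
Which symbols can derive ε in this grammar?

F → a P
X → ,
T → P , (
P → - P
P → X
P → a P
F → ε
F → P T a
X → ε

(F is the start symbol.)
{ 'F', 'P', 'X' }

A non-terminal is nullable if it can derive ε (the empty string): either it has an ε-production, or it has a production whose right-hand side consists entirely of nullable non-terminals.

ε-productions: F → ε, X → ε
So F, X are immediately nullable.
P → X: every symbol on the right is nullable, so P is nullable too.
No further non-terminal can be added: every production for the remaining non-terminals contains a terminal or a non-nullable non-terminal.
Nullable = { 'F', 'P', 'X' }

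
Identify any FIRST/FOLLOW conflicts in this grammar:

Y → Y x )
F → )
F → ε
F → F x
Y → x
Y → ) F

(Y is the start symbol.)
Yes. F → F x with FOLLOW(F) on { 'x' }

Nullable non-terminals: F.
FIRST sets used below: FIRST(F) = { ')', 'x', ε }

F: nullable alternative(s) F → ε; FOLLOW(F) = { $, 'x' }
  F → ): FIRST \ {ε} = { ')' } — disjoint from FOLLOW(F)
  F → ε: FIRST \ {ε} = { } — this is the only nullable alternative, skip
  F → F x: FIRST \ {ε} = { ')', 'x' } — overlaps FOLLOW(F) on { 'x' }: CONFLICT

Y has no nullable alternative, so no FIRST/FOLLOW check is needed there.

So the grammar has 1 FIRST/FOLLOW conflict (marked CONFLICT above).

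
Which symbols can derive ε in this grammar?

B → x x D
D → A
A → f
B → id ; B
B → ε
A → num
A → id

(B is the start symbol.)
A non-terminal is nullable if it can derive ε (the empty string): either it has an ε-production, or it has a production whose right-hand side consists entirely of nullable non-terminals.

ε-productions: B → ε
So B is immediately nullable.
No further non-terminal can be added: every production for the remaining non-terminals contains a terminal or a non-nullable non-terminal.
Nullable = { 'B' }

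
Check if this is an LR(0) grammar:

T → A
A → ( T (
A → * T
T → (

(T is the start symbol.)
No. Shift-reduce conflict between [T → ( .] and [A → . ( T (]

A grammar is LR(0) if no state in the canonical LR(0) collection has:
  - both a shift item (dot before a terminal) and a complete item (shift-reduce conflict), or
  - two or more complete items (reduce-reduce conflict; the accept item [T' → T .] counts as a complete item here).

Augment with T' → T and build the canonical LR(0) collection (I0 = CLOSURE({[T' → . T]}), then GOTO on every symbol after a dot until no new states appear). It has 8 states:
  I0: { [A → . ( T (], [A → . * T], [T → . (], [T → . A], [T' → . T] }  — shift
  I1: { [A → ( . T (], [A → . ( T (], [A → . * T], [T → ( .], [T → . (], [T → . A] }  — shift, reduce
  I2: { [A → * . T], [A → . ( T (], [A → . * T], [T → . (], [T → . A] }  — shift
  I3: { [T → A .] }  — reduce
  I4: { [T' → T .] }  — accept
  I5: { [A → * T .] }  — reduce
  I6: { [A → ( T . (] }  — shift
  I7: { [A → ( T ( .] }  — reduce

Conflict in state I1:
  Shift-reduce conflict between [T → ( .] and [A → . ( T (]
So the grammar is NOT LR(0).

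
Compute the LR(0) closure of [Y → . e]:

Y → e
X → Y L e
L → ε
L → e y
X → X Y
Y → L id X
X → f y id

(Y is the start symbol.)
Start with: [Y → . e]
The dot precedes the terminal e, so nothing is added.

CLOSURE = { [Y → . e] }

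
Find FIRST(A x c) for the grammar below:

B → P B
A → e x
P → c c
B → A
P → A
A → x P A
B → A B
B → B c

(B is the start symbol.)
FIRST sets of the non-terminals involved (from the grammar, by fixed-point iteration):
  FIRST(A) = { 'e', 'x' }

To compute FIRST(A x c), process the symbols left to right:
Symbol A is a non-terminal. Add FIRST(A) \ {ε} = { 'e', 'x' }
A is not nullable (ε ∉ FIRST(A)), so stop here.
FIRST(A x c) = { 'e', 'x' }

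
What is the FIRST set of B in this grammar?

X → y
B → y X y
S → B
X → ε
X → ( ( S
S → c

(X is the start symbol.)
{ 'y' }

To compute FIRST(B), examine every production with B on the left-hand side, reading each right-hand side left to right until a non-nullable symbol is reached.

From B → y X y:
  - y is a terminal: add 'y' and stop

Collecting: FIRST(B) = { 'y' }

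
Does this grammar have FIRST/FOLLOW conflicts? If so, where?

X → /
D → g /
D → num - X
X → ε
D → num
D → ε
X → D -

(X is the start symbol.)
Nullable non-terminals: D, X.
FIRST sets used below: FIRST(D) = { 'g', 'num', ε }

D: nullable alternative(s) D → ε; FOLLOW(D) = { '-' }
  D → g /: FIRST \ {ε} = { 'g' } — disjoint from FOLLOW(D)
  D → num - X: FIRST \ {ε} = { 'num' } — disjoint from FOLLOW(D)
  D → num: FIRST \ {ε} = { 'num' } — disjoint from FOLLOW(D)
  D → ε: FIRST \ {ε} = { } — this is the only nullable alternative, skip

X: nullable alternative(s) X → ε; FOLLOW(X) = { $, '-' }
  X → /: FIRST \ {ε} = { '/' } — disjoint from FOLLOW(X)
  X → ε: FIRST \ {ε} = { } — this is the only nullable alternative, skip
  X → D -: FIRST \ {ε} = { '-', 'g', 'num' } — overlaps FOLLOW(X) on { '-' }: CONFLICT

So the grammar has 1 FIRST/FOLLOW conflict (marked CONFLICT above).

Answer: Yes. X → D '-' with FOLLOW(X) on { '-' }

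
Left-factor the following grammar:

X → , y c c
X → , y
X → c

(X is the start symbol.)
Left-factoring transforms A → αβ₁ | αβ₂ into A → αA' and A' → β₁ | β₂
(α is the longest common prefix among the alternatives). Repeat until
no nonterminal has two alternatives with a common prefix.

Round 1: X has alternatives sharing prefix ', y'. Introduce X': X → , y X'
  Add: X' → c c
  Add: X' → ε

No remaining common prefixes — done.

Resulting grammar:
X → , y X'
X' → c c
X' → ε
X → c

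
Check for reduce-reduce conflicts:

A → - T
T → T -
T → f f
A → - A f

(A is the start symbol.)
A reduce-reduce conflict occurs when an LR(0) state has two complete items [A → α .] and [B → β .] — both call for a reduction, and with no lookahead the parser cannot choose between them.

Augment with A' → A and build the canonical LR(0) collection (I0 = CLOSURE({[A' → . A]}), then GOTO on every symbol after a dot until no new states appear). It has 9 states:
  I0: { [A → . - A f], [A → . - T], [A' → . A] }  — shift
  I1: { [A → - . A f], [A → - . T], [A → . - A f], [A → . - T], [T → . T -], [T → . f f] }  — shift
  I2: { [A' → A .] }  — accept
  I3: { [A → - A . f] }  — shift
  I4: { [A → - T .], [T → T . -] }  — shift, reduce
  I5: { [T → f . f] }  — shift
  I6: { [T → f f .] }  — reduce
  I7: { [T → T - .] }  — reduce
  I8: { [A → - A f .] }  — reduce

No state contains more than one complete item.

Answer: No reduce-reduce conflicts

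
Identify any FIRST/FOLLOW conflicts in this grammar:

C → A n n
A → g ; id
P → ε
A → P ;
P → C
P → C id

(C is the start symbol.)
Yes. P → C with FOLLOW(P) on { ';' }; P → C id with FOLLOW(P) on { ';' }

A FIRST/FOLLOW conflict occurs when a non-terminal N has a nullable alternative N → β (β ⇒* ε) and another alternative N → α with FIRST(α) ∩ FOLLOW(N) ≠ ∅: on such a lookahead the parser cannot decide between expanding α and letting N vanish via β.

Nullable non-terminals: P.
FIRST sets used below: FIRST(C) = { ';', 'g' }

P: nullable alternative(s) P → ε; FOLLOW(P) = { ';' }
  P → ε: FIRST \ {ε} = { } — this is the only nullable alternative, skip
  P → C: FIRST \ {ε} = { ';', 'g' } — overlaps FOLLOW(P) on { ';' }: CONFLICT
  P → C id: FIRST \ {ε} = { ';', 'g' } — overlaps FOLLOW(P) on { ';' }: CONFLICT

A, C have no nullable alternative, so no FIRST/FOLLOW check is needed there.

So the grammar has 2 FIRST/FOLLOW conflicts (marked CONFLICT above).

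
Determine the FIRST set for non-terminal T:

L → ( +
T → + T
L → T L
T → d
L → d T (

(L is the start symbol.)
{ '+', 'd' }

From T → + T:
  - '+' is a terminal: add '+' and stop
From T → d:
  - d is a terminal: add 'd' and stop

Collecting: FIRST(T) = { '+', 'd' }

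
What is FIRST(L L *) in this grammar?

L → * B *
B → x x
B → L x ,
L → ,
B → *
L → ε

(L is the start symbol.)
FIRST sets of the non-terminals involved (from the grammar, by fixed-point iteration):
  FIRST(L) = { '*', ',', ε }

To compute FIRST(L L *), process the symbols left to right:
Symbol L is a non-terminal. Add FIRST(L) \ {ε} = { '*', ',' }
L is nullable (ε ∈ FIRST(L)), continue to the next symbol.
Symbol L is a non-terminal. Add FIRST(L) \ {ε} = { '*', ',' }
L is nullable (ε ∈ FIRST(L)), continue to the next symbol.
Symbol * is a terminal. Add '*' and stop.
FIRST(L L *) = { '*', ',' }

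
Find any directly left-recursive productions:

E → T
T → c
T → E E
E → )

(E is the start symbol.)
No direct left recursion

Direct left recursion occurs when N → N α for some non-terminal N (the right-hand side begins with the left-hand side itself).

E → T: starts with T
T → c: starts with c
T → E E: starts with E
E → ): starts with ')'

No direct left recursion found.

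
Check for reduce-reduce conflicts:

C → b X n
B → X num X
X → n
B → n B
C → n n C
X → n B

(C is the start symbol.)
Yes — I11: [B → n B .] vs [X → n B .]

A reduce-reduce conflict occurs when an LR(0) state has two complete items [A → α .] and [B → β .] — both call for a reduction, and with no lookahead the parser cannot choose between them.

Augment with C' → C and build the canonical LR(0) collection (I0 = CLOSURE({[C' → . C]}), then GOTO on every symbol after a dot until no new states appear). It has 15 states:
  I0: { [C → . b X n], [C → . n n C], [C' → . C] }  — shift
  I1: { [C' → C .] }  — accept
  I2: { [C → b . X n], [X → . n B], [X → . n] }  — shift
  I3: { [C → n . n C] }  — shift
  I4: { [C → . b X n], [C → . n n C], [C → n n . C] }  — shift
  I5: { [C → n n C .] }  — reduce
  I6: { [C → b X . n] }  — shift
  I7: { [B → . X num X], [B → . n B], [X → . n B], [X → . n], [X → n . B], [X → n .] }  — shift, reduce
  I8: { [X → n B .] }  — reduce
  I9: { [B → X . num X] }  — shift
  I10: { [B → . X num X], [B → . n B], [B → n . B], [X → . n B], [X → . n], [X → n . B], [X → n .] }  — shift, reduce
  I11: { [B → n B .], [X → n B .] }  — 2 reduces
  I12: { [B → X num . X], [X → . n B], [X → . n] }  — shift
  I13: { [B → X num X .] }  — reduce
  I14: { [C → b X n .] }  — reduce

I11 contains complete items [B → n B .], [X → n B .] — reduce-reduce conflict.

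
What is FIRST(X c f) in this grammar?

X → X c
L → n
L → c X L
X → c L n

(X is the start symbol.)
{ 'c' }

FIRST sets of the non-terminals involved (from the grammar, by fixed-point iteration):
  FIRST(X) = { 'c' }

To compute FIRST(X c f), process the symbols left to right:
Symbol X is a non-terminal. Add FIRST(X) \ {ε} = { 'c' }
X is not nullable (ε ∉ FIRST(X)), so stop here.
FIRST(X c f) = { 'c' }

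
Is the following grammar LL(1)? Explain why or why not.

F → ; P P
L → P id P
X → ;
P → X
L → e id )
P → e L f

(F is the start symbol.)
A grammar is LL(1) if for each non-terminal N with multiple productions, the predict sets of those productions are pairwise disjoint, where PREDICT(N → α) = (FIRST(α) \ {ε}) ∪ (FOLLOW(N) if α ⇒* ε).

Relevant sets:
  FIRST(P) = { ';', 'e' }
  FIRST(X) = { ';' }

For L:
  PREDICT(L → P id P) = { ';', 'e' }
  PREDICT(L → e id ')') = { 'e' }
For P:
  PREDICT(P → X) = { ';' }
  PREDICT(P → e L f) = { 'e' }
F, X have a single production, so nothing to check there.

Conflict found: Predict set conflict for L: { 'e' }
The grammar is NOT LL(1).

Answer: No. Predict set conflict for L: { 'e' }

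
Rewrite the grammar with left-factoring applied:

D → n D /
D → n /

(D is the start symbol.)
Left-factoring transforms A → αβ₁ | αβ₂ into A → αA' and A' → β₁ | β₂
(α is the longest common prefix among the alternatives). Repeat until
no nonterminal has two alternatives with a common prefix.

Round 1: D has alternatives sharing prefix 'n'. Introduce D': D → n D'
  Add: D' → D /
  Add: D' → /

No remaining common prefixes — done.

Resulting grammar:
D → n D'
D' → D /
D' → /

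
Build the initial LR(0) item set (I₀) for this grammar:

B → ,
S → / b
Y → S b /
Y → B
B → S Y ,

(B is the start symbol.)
First, augment the grammar with B' → B
I₀ = CLOSURE({ [B' → . B] }):
  [B' → . B] has the dot before B: add [B → . ,], [B → . S Y ,]
  [B → . S Y ,] has the dot before S: add [S → . / b]
No further items can be added.

I₀ = { [B → . ,], [B → . S Y ,], [B' → . B], [S → . / b] }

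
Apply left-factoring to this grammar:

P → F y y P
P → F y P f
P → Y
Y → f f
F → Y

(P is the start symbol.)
Left-factoring transforms A → αβ₁ | αβ₂ into A → αA' and A' → β₁ | β₂
(α is the longest common prefix among the alternatives). Repeat until
no nonterminal has two alternatives with a common prefix.

Round 1: P has alternatives sharing prefix 'F y'. Introduce P': P → F y P'
  Add: P' → y P
  Add: P' → P f

No remaining common prefixes — done.

Resulting grammar:
P → F y P'
P' → y P
P' → P f
P → Y
Y → f f
F → Y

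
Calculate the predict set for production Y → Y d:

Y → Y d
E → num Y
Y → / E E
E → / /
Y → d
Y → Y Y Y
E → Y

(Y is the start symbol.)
{ '/', 'd' }

PREDICT(Y → Y d) = (FIRST(RHS) \ {ε}) ∪ (FOLLOW(Y) if ε ∈ FIRST(RHS), i.e. RHS ⇒* ε)
FIRST(Y) = { '/', 'd' }
FIRST(Y d) = { '/', 'd' }
ε ∉ FIRST(Y d), so FOLLOW(Y) is not added.
PREDICT(Y → Y d) = { '/', 'd' }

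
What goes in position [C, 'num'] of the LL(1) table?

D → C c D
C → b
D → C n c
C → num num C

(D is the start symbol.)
To find M[C, 'num'], we find productions for C where 'num' is in the predict set (PREDICT(N → α) = (FIRST(α) \ {ε}) ∪ (FOLLOW(N) if α ⇒* ε)).

C → b: PREDICT = { 'b' }
C → num num C: PREDICT = { 'num' }
  'num' is in predict set, so this production goes in M[C, 'num']

M[C, 'num'] = C → num num C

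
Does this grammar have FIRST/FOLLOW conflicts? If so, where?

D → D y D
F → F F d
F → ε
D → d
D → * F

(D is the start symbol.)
Nullable non-terminals: F.
FIRST sets used below: FIRST(F) = { 'd', ε }

F: nullable alternative(s) F → ε; FOLLOW(F) = { $, 'd', 'y' }
  F → F F d: FIRST \ {ε} = { 'd' } — overlaps FOLLOW(F) on { 'd' }: CONFLICT
  F → ε: FIRST \ {ε} = { } — this is the only nullable alternative, skip

D has no nullable alternative, so no FIRST/FOLLOW check is needed there.

So the grammar has 1 FIRST/FOLLOW conflict (marked CONFLICT above).

Answer: Yes. F → F F d with FOLLOW(F) on { 'd' }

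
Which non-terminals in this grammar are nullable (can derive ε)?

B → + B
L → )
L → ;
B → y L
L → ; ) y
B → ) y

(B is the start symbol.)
There are no ε-productions, so no non-terminal can derive ε.
No non-terminals are nullable.

Answer: None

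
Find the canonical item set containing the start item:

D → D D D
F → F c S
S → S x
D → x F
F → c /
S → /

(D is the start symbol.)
{ [D → . D D D], [D → . x F], [D' → . D] }

First, augment the grammar with D' → D
I₀ = CLOSURE({ [D' → . D] }):
  [D' → . D] has the dot before D: add [D → . D D D], [D → . x F]
No further items can be added.

I₀ = { [D → . D D D], [D → . x F], [D' → . D] }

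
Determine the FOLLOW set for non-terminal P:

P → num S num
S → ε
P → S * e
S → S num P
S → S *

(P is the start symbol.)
{ $, '*', 'num' }

P is the start symbol, so $ ∈ FOLLOW(P).
In S → S num P: P is at the end, add FOLLOW(S)

The FOLLOW sets referred to above (computed the same way, to a fixed point):
  FOLLOW(S) = { '*', 'num' }

Taking the union: FOLLOW(P) = { $, '*', 'num' }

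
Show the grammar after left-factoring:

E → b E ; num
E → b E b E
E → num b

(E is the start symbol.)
E → b E E'
E' → ; num
E' → b E
E → num b

Left-factoring transforms A → αβ₁ | αβ₂ into A → αA' and A' → β₁ | β₂
(α is the longest common prefix among the alternatives). Repeat until
no nonterminal has two alternatives with a common prefix.

Round 1: E has alternatives sharing prefix 'b E'. Introduce E': E → b E E'
  Add: E' → ; num
  Add: E' → b E

No remaining common prefixes — done.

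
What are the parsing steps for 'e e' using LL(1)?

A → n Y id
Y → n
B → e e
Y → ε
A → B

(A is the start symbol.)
LL(1) parsing maintains a stack (initially the start symbol over $) and the input. At each step: if the stack top is a terminal, match it against the current input token; if it is a non-terminal N, replace it with the RHS of M[N, lookahead] (the unique production whose predict set contains the lookahead).

Stack is shown with the top on the left.

Stack  Input  Action
--------------------
A $    e e $  output A → B
B $    e e $  output B → e e
e e $  e e $  match 'e'
e $    e $    match 'e'
$      $      accept

The string is accepted.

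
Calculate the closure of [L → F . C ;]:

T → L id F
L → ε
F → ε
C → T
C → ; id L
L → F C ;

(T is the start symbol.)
{ [C → . ; id L], [C → . T], [F → .], [L → . F C ;], [L → .], [L → F . C ;], [T → . L id F] }

Start with: [L → F . C ;]
  [L → F . C ;] has the dot before C: add [C → . T], [C → . ; id L]
  [C → . T] has the dot before T: add [T → . L id F]
  [T → . L id F] has the dot before L: add [L → .], [L → . F C ;]
  [L → . F C ;] has the dot before F: add [F → .]
No further items can be added.

CLOSURE = { [C → . ; id L], [C → . T], [F → .], [L → . F C ;], [L → .], [L → F . C ;], [T → . L id F] }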